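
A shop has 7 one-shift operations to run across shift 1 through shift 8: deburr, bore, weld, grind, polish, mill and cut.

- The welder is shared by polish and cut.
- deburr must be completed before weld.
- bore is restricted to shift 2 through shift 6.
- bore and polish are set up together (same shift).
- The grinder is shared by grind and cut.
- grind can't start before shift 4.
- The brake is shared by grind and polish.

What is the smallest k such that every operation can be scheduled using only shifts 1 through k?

The precedence chain requires at least 2 distinct shifts.
grind can't be placed before shift 4, so the schedule must run through at least shift 4.
4 works (last occupied shift: shift 4): for example polish -> shift 2, grind -> shift 4, deburr -> shift 1, weld -> shift 2, mill -> shift 1, bore -> shift 2, cut -> shift 1.

4 shifts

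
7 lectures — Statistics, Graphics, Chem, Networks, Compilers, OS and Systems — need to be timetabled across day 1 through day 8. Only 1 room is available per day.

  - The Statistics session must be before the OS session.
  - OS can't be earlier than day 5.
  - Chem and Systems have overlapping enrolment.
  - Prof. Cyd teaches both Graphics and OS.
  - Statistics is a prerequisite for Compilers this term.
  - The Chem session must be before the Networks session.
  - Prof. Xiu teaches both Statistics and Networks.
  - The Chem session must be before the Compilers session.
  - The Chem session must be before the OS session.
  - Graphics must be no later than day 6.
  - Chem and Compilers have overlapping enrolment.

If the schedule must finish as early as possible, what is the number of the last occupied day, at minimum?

The precedence chain requires at least 2 distinct days.
With at most 1 per day and 7 lectures, at least 7 days are needed.
OS can't be placed before day 5, so the schedule must run through at least day 5.
7 works (last occupied day: day 7): for example Networks -> day 6; Systems -> day 7; Compilers -> day 4; Statistics -> day 3; OS -> day 5; Chem -> day 2; Graphics -> day 1.

day 7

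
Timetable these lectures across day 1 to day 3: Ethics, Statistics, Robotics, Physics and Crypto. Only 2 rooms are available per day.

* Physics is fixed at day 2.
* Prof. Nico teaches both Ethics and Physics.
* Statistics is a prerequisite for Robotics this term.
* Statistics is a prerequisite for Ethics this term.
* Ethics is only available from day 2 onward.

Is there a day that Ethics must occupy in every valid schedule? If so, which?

day 3

Ethics's window is day 2–day 3.
Physics is fixed at day 2, and Ethics can't share a day with Physics.
So Ethics must be day 3.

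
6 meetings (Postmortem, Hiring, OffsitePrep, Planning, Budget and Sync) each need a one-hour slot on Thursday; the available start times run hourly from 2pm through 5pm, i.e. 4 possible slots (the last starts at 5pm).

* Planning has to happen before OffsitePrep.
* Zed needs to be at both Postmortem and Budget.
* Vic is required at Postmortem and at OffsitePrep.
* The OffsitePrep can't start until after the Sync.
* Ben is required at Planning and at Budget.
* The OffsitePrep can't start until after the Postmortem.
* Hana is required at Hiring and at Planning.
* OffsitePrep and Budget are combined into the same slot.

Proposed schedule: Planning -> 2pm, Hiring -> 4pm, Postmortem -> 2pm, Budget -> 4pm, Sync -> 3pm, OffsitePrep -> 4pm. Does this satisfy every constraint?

The OffsitePrep can't start until after the Sync — holds.
Ben is required at Planning and at Budget — holds.
Vic is required at Postmortem and at OffsitePrep — holds.
Zed needs to be at both Postmortem and Budget — holds.
Hana is required at Hiring and at Planning — holds.
OffsitePrep and Budget are combined into the same slot — holds.
The OffsitePrep can't start until after the Postmortem — holds.
Planning has to happen before OffsitePrep — holds.

Yes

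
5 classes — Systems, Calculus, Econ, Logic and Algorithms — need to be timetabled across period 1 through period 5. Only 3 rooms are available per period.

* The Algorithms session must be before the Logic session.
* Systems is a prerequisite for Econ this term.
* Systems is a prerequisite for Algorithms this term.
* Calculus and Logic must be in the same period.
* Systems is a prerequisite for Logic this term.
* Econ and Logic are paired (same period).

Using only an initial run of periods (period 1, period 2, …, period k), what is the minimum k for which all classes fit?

3 periods

The precedence chain requires at least 3 distinct periods.
With at most 3 per period and 5 classes, at least 2 periods are needed.
3 works (last occupied period: period 3): for example Systems -> period 1, Algorithms -> period 2, Logic -> period 3, Econ -> period 3, Calculus -> period 3.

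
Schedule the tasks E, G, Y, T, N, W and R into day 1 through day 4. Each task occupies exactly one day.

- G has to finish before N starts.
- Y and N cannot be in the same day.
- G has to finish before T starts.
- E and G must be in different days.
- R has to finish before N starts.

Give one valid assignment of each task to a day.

Y -> day 1, R -> day 1, G -> day 1, T -> day 2, N -> day 2, W -> day 1, E -> day 2

Checking: G(day 1) before N(day 2); R(day 1) before N(day 2); G(day 1) before T(day 2); E(day 2) != G(day 1); Y(day 1) != N(day 2).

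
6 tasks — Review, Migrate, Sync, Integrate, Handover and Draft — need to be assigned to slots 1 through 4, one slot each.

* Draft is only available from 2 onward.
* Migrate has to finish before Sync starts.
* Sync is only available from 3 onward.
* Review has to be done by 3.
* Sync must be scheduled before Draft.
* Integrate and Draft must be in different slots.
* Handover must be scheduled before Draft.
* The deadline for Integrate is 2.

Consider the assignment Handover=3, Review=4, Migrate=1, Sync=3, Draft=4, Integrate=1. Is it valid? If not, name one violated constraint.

Invalid. Review has to be done by 3.

The deadline for Integrate is 2 — holds.
Sync must be scheduled before Draft — holds.
Migrate has to finish before Sync starts — holds.
Sync is only available from 3 onward — holds.
Integrate and Draft must be in different slots — holds.
Handover must be scheduled before Draft — holds.
Draft is only available from 2 onward — holds.
Review has to be done by 3 — violated.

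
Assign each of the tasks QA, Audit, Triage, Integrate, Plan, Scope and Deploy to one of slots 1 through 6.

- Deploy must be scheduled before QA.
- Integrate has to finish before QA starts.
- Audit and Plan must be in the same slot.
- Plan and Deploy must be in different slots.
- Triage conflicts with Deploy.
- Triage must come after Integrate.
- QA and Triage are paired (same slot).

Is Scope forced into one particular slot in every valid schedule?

No

Scope can be 1 (e.g. QA -> 2; Scope -> 1; Audit -> 2; Triage -> 2; Integrate -> 1; Plan -> 2; Deploy -> 1) or 2 (e.g. QA in 2, Integrate in 1, Audit in 2, Scope in 2, Plan in 2, Deploy in 1, Triage in 2).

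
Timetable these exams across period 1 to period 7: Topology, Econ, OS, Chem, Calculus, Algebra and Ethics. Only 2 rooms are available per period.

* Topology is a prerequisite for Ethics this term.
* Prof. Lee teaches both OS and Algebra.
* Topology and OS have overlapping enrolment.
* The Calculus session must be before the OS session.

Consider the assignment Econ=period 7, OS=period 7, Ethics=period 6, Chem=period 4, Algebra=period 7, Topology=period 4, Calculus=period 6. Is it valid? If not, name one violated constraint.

Topology and OS have overlapping enrolment — holds.
The Calculus session must be before the OS session — holds.
Only 2 rooms are available per period — violated.
Prof. Lee teaches both OS and Algebra — violated.
Topology is a prerequisite for Ethics this term — holds.

No — it violates: Prof. Lee teaches both OS and Algebra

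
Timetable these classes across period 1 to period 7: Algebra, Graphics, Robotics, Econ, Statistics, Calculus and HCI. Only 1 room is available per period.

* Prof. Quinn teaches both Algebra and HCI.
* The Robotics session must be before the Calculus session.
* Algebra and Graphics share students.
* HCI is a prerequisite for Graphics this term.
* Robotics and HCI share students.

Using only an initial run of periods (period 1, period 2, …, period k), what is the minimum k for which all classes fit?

7 periods

The precedence chain requires at least 2 distinct periods.
With at most 1 per period and 7 classes, at least 7 periods are needed.
7 works (last occupied period: period 7): for example HCI -> period 1, Graphics -> period 2, Algebra -> period 5, Statistics -> period 7, Calculus -> period 4, Robotics -> period 3, Econ -> period 6.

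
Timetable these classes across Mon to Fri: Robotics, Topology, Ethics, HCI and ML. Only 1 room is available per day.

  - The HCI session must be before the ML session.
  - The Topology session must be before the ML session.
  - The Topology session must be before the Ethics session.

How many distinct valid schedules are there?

Splitting on Robotics: it can be Mon (5), Tue (5), Wed (5), Thu (5), Fri (5). Listing each branch's schedules as (Topology, Ethics, HCI, ML):
Robotics=Mon: (Tue,Wed,Thu,Fri) (Tue,Thu,Wed,Fri) (Tue,Fri,Wed,Thu) (Wed,Thu,Tue,Fri) (Wed,Fri,Tue,Thu) — 5.
Robotics=Tue: (Mon,Wed,Thu,Fri) (Mon,Thu,Wed,Fri) (Mon,Fri,Wed,Thu) (Wed,Thu,Mon,Fri) (Wed,Fri,Mon,Thu) — 5.
Robotics=Wed: (Mon,Tue,Thu,Fri) (Mon,Thu,Tue,Fri) (Mon,Fri,Tue,Thu) (Tue,Thu,Mon,Fri) (Tue,Fri,Mon,Thu) — 5.
Robotics=Thu: (Mon,Tue,Wed,Fri) (Mon,Wed,Tue,Fri) (Mon,Fri,Tue,Wed) (Tue,Wed,Mon,Fri) (Tue,Fri,Mon,Wed) — 5.
Robotics=Fri: (Mon,Tue,Wed,Thu) (Mon,Wed,Tue,Thu) (Mon,Thu,Tue,Wed) (Tue,Wed,Mon,Thu) (Tue,Thu,Mon,Wed) — 5.
Summing: 5 + 5 + 5 + 5 + 5 = 25.

25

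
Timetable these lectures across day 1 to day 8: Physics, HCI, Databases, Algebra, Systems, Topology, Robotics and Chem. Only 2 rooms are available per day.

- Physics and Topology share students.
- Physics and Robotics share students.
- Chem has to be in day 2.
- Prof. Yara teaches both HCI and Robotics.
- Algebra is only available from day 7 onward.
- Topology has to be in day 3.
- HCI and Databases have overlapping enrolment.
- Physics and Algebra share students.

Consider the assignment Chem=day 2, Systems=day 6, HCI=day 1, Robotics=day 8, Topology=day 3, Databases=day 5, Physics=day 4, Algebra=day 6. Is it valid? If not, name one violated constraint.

HCI and Databases have overlapping enrolment — holds.
Algebra is only available from day 7 onward — violated.
Prof. Yara teaches both HCI and Robotics — holds.
Chem has to be in day 2 — holds.
Physics and Algebra share students — holds.
Topology has to be in day 3 — holds.
Only 2 rooms are available per day — holds.
Physics and Robotics share students — holds.
Physics and Topology share students — holds.

Invalid. Algebra is only available from day 7 onward.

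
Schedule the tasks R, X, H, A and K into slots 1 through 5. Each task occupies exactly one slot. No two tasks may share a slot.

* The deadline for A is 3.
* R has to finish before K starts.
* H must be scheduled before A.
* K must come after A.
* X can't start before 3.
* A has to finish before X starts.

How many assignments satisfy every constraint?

Splitting on R: it can be 1 (2), 2 (2), 3 (2), 4 (1). Listing each branch's schedules as (X, H, A, K):
R=1: (4,2,3,5) (5,2,3,4) — 2.
R=2: (4,1,3,5) (5,1,3,4) — 2.
R=3: (4,1,2,5) (5,1,2,4) — 2.
R=4: (3,1,2,5) — 1.
Summing: 2 + 2 + 2 + 1 = 7.

7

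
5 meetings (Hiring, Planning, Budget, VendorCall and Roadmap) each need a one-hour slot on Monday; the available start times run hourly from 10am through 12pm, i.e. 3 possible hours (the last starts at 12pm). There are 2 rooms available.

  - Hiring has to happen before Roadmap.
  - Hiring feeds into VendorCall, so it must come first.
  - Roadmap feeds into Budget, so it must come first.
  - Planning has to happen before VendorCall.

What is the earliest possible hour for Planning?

Downstream work caps Planning at 11am.
Planning at 10am is achievable: Planning in 10am; Roadmap in 11am; VendorCall in 11am; Hiring in 10am; Budget in 12pm.

10am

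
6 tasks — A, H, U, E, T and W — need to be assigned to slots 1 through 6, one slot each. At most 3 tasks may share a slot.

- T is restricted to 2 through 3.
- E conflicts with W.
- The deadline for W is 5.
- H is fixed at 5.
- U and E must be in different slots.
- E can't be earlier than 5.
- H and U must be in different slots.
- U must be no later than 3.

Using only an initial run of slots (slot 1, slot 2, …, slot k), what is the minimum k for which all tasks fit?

With at most 3 per slot and 6 tasks, at least 2 slots are needed.
H can't be placed before 5, so the schedule must run through at least slot 5.
5 works (last occupied slot: 5): for example W -> 1, E -> 5, U -> 1, A -> 1, T -> 2, H -> 5.

5 slots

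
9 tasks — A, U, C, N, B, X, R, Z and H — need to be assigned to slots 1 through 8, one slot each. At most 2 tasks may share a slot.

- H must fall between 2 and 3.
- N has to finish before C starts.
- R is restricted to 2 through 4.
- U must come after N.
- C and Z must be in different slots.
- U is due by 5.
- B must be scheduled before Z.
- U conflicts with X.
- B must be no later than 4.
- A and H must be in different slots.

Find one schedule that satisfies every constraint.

B -> 1; A -> 4; X -> 5; Z -> 4; H -> 2; N -> 1; R -> 2; C -> 3; U -> 3

Checking: N(1) before U(3); N(1) before C(3); B(1) before Z(4); A(4) != H(2); C(3) != Z(4); U(3) != X(5); H=2 in [2,3]; B=1 in [1,4]; R=2 in [2,4]; U=3 in [1,5]; max 2 per slot (cap 2).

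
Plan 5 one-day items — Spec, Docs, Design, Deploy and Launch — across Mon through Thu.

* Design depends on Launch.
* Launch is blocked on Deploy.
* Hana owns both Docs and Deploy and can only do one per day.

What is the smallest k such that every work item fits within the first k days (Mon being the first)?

The precedence chain requires at least 3 distinct days.
3 works (last occupied day: Wed): for example Launch -> Tue, Spec -> Mon, Design -> Wed, Docs -> Tue, Deploy -> Mon.

3 days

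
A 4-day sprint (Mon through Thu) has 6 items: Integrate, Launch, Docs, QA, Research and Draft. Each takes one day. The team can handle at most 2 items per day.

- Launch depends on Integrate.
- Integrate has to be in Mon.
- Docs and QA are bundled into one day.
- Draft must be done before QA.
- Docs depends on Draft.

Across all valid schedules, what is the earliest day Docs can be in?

Tue

Precedence pushes Docs to at least Tue.
Docs at Tue is achievable: Integrate -> Mon, Docs -> Tue, Draft -> Mon, QA -> Tue, Research -> Wed, Launch -> Wed.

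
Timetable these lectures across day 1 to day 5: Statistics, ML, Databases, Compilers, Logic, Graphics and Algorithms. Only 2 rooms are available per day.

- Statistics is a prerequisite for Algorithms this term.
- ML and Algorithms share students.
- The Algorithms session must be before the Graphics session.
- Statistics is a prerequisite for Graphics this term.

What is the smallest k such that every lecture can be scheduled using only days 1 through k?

The precedence chain requires at least 3 distinct days.
With at most 2 per day and 7 lectures, at least 4 days are needed.
4 works (last occupied day: day 4): for example Databases=day 2; Statistics=day 1; Algorithms=day 2; ML=day 1; Logic=day 4; Compilers=day 3; Graphics=day 3.

4 days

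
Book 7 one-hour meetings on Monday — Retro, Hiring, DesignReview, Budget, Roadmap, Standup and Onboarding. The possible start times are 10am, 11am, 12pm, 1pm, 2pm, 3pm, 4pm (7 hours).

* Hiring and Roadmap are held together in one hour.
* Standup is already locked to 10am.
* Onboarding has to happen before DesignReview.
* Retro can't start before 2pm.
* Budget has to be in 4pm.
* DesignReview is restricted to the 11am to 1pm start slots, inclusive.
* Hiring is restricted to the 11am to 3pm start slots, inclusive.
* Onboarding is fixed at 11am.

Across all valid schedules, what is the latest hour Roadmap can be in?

Roadmap must be in the same hour as Hiring, which can't be before 11am, so Roadmap is at least 11am; Roadmap must be in the same hour as Hiring, which can't be after 3pm, so Roadmap is at most 3pm.
Roadmap at 3pm is achievable: Retro in 2pm; Budget in 4pm; Hiring in 3pm; Roadmap in 3pm; Onboarding in 11am; Standup in 10am; DesignReview in 12pm.

3pm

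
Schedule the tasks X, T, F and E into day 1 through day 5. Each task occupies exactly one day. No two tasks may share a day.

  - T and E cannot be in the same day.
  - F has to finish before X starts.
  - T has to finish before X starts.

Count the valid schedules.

Splitting on X: it can be day 3 (4), day 4 (12), day 5 (24). Listing each branch's schedules as (T, F, E) by day number:
X=day 3: (1,2,4) (1,2,5) (2,1,4) (2,1,5) — 4.
X=day 4: (1,2,3) (1,2,5) (1,3,2) (1,3,5) (2,1,3) (2,1,5) (2,3,1) (2,3,5) (3,1,2) (3,1,5) (3,2,1) (3,2,5) — 12.
X=day 5: (1,2,3) (1,2,4) (1,3,2) (1,3,4) (1,4,2) (1,4,3) (2,1,3) (2,1,4) (2,3,1) (2,3,4) (2,4,1) (2,4,3) (3,1,2) (3,1,4) (3,2,1) (3,2,4) (3,4,1) (3,4,2) (4,1,2) (4,1,3) (4,2,1) (4,2,3) (4,3,1) (4,3,2) — 24.
Summing: 4 + 12 + 24 = 40.

40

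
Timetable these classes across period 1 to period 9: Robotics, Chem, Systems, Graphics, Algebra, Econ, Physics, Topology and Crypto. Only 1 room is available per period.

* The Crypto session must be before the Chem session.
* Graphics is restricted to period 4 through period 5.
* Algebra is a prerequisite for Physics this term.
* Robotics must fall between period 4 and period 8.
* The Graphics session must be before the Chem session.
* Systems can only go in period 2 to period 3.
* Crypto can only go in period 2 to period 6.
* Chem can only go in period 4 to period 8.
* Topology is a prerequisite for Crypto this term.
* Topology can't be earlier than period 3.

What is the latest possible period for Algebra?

Downstream work caps Algebra at period 8.
Algebra at period 8 is achievable: Robotics -> period 7; Algebra -> period 8; Systems -> period 2; Econ -> period 1; Topology -> period 3; Chem -> period 6; Physics -> period 9; Crypto -> period 5; Graphics -> period 4.

period 8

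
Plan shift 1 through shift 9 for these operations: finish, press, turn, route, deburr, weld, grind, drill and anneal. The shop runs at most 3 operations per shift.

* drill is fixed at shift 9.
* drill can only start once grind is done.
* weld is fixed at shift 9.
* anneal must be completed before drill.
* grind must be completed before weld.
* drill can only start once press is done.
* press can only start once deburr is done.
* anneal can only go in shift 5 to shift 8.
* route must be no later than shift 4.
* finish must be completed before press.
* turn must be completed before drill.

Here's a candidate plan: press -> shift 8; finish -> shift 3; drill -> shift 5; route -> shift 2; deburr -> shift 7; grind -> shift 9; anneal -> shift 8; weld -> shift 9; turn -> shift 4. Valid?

Invalid. drill can only start once grind is done.

finish must be completed before press — holds.
drill is fixed at shift 9 — violated.
drill can only start once grind is done — violated.
route must be no later than shift 4 — holds.
weld is fixed at shift 9 — holds.
grind must be completed before weld — violated.
anneal can only go in shift 5 to shift 8 — holds.
turn must be completed before drill — holds.
anneal must be completed before drill — violated.
The shop runs at most 3 operations per shift — holds.
press can only start once deburr is done — holds.
drill can only start once press is done — violated.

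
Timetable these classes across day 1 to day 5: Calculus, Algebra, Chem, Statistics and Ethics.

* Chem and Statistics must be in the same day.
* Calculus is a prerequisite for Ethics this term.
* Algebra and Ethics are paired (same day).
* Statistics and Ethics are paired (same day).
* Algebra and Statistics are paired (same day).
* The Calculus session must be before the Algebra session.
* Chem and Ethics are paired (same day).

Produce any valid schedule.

Statistics=day 2, Calculus=day 1, Chem=day 2, Algebra=day 2, Ethics=day 2

Checking: Calculus(day 1) before Ethics(day 2); Calculus(day 1) before Algebra(day 2); Statistics = Ethics = day 2; Chem = Ethics = day 2; Chem = Statistics = day 2; Algebra = Statistics = day 2; Algebra = Ethics = day 2.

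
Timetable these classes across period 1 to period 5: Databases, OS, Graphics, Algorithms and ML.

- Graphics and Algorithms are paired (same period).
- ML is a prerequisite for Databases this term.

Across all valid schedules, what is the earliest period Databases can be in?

period 2

Precedence pushes Databases to at least period 2.
Databases at period 2 is achievable: Algorithms -> period 1, Databases -> period 2, Graphics -> period 1, OS -> period 1, ML -> period 1.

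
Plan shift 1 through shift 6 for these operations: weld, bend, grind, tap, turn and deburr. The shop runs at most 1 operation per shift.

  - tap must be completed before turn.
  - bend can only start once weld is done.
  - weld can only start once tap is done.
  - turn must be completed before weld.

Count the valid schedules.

Splitting on weld: it can be shift 3 (6), shift 4 (12), shift 5 (12). Listing each branch's schedules as (bend, grind, tap, turn, deburr) by shift number:
weld=shift 3: (4,5,1,2,6) (4,6,1,2,5) (5,4,1,2,6) (5,6,1,2,4) (6,4,1,2,5) (6,5,1,2,4) — 6.
weld=shift 4: (5,1,2,3,6) (5,2,1,3,6) (5,3,1,2,6) (5,6,1,2,3) (5,6,1,3,2) (5,6,2,3,1) (6,1,2,3,5) (6,2,1,3,5) (6,3,1,2,5) (6,5,1,2,3) (6,5,1,3,2) (6,5,2,3,1) — 12.
weld=shift 5: (6,1,2,3,4) (6,1,2,4,3) (6,1,3,4,2) (6,2,1,3,4) (6,2,1,4,3) (6,2,3,4,1) (6,3,1,2,4) (6,3,1,4,2) (6,3,2,4,1) (6,4,1,2,3) (6,4,1,3,2) (6,4,2,3,1) — 12.
Summing: 6 + 12 + 12 = 30.

30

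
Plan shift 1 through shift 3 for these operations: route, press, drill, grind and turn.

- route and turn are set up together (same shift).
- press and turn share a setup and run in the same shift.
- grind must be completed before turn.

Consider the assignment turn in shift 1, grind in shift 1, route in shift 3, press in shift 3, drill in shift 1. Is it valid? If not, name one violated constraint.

route and turn are set up together (same shift) — violated.
grind must be completed before turn — violated.
press and turn share a setup and run in the same shift — violated.

Invalid. press and turn share a setup and run in the same shift.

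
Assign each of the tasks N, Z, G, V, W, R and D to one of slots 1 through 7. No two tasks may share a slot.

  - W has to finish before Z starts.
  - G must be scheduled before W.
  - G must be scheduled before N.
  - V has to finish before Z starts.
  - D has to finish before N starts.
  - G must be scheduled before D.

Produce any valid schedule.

R=7; G=1; V=5; D=2; Z=6; W=4; N=3

Checking: V(5) before Z(6); D(2) before N(3); G(1) before W(4); G(1) before D(2); W(4) before Z(6); G(1) before N(3); max 1 per slot (cap 1).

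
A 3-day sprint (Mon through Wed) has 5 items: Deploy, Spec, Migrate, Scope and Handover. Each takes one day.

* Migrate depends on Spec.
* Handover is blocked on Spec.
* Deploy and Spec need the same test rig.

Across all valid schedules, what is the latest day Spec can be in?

Tue

Downstream work caps Spec at Tue.
Spec at Tue is achievable: Migrate=Wed; Scope=Mon; Deploy=Mon; Spec=Tue; Handover=Wed.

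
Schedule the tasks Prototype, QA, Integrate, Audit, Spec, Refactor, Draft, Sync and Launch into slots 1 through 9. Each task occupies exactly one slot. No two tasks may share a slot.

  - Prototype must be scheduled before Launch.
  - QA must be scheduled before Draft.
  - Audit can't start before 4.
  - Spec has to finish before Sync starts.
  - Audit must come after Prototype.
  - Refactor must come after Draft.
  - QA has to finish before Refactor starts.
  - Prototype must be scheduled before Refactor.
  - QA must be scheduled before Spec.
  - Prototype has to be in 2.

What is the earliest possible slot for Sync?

Precedence pushes Sync to at least 3.
Sync at 4 is achievable: QA=1, Launch=8, Refactor=7, Spec=3, Integrate=9, Sync=4, Prototype=2, Draft=6, Audit=5.
Nothing earlier works — the capacity limit rule out every slot before 4.

4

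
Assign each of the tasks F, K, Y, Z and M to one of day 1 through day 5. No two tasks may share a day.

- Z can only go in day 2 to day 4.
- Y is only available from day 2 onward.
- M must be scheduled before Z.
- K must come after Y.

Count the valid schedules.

12

Splitting on F: it can be day 1 (3), day 2 (2), day 3 (2), day 4 (2), day 5 (3). Listing each branch's schedules as (K, Y, Z, M) by day number:
F=day 1: (5,2,4,3) (5,3,4,2) (5,4,3,2) — 3.
F=day 2: (5,3,4,1) (5,4,3,1) — 2.
F=day 3: (5,2,4,1) (5,4,2,1) — 2.
F=day 4: (5,2,3,1) (5,3,2,1) — 2.
F=day 5: (3,2,4,1) (4,2,3,1) (4,3,2,1) — 3.
Summing: 3 + 2 + 2 + 2 + 3 = 12.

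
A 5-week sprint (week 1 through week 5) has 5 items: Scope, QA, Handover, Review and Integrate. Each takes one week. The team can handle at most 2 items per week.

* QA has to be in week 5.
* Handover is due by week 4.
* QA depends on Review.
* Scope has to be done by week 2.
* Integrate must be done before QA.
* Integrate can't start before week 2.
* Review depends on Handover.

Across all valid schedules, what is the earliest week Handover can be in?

week 1

Handover's own window allows nothing later than week 4; downstream work caps Handover at week 3.
Handover at week 1 is achievable: Review=week 2; Scope=week 1; QA=week 5; Integrate=week 2; Handover=week 1.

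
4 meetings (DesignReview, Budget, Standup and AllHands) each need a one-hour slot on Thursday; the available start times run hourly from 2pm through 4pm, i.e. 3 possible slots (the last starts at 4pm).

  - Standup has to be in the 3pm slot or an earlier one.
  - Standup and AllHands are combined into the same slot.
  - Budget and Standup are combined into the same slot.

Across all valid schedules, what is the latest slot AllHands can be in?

3pm

AllHands must be in the same slot as Standup, which can't be after 3pm, so AllHands is at most 3pm.
AllHands at 3pm is achievable: AllHands in 3pm; DesignReview in 2pm; Budget in 3pm; Standup in 3pm.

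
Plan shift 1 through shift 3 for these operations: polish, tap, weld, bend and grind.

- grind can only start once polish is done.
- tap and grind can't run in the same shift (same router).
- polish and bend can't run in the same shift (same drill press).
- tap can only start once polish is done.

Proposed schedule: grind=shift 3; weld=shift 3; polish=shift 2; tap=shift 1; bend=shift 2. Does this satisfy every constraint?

tap can only start once polish is done — violated.
grind can only start once polish is done — holds.
tap and grind can't run in the same shift (same router) — holds.
polish and bend can't run in the same shift (same drill press) — violated.

Invalid. tap can only start once polish is done.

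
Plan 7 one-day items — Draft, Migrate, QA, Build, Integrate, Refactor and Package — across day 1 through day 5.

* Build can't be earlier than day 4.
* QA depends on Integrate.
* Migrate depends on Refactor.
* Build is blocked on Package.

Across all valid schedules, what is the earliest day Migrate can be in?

Precedence pushes Migrate to at least day 2.
Migrate at day 2 is achievable: Refactor in day 1, Integrate in day 1, Draft in day 1, Package in day 1, Migrate in day 2, QA in day 2, Build in day 4.

day 2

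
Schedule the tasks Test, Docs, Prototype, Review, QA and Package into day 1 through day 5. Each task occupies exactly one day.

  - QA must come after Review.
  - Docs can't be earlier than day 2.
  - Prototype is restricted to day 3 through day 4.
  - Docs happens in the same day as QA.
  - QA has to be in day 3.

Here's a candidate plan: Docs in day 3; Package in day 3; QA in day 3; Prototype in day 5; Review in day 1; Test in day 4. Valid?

QA must come after Review — holds.
Prototype is restricted to day 3 through day 4 — violated.
QA has to be in day 3 — holds.
Docs happens in the same day as QA — holds.
Docs can't be earlier than day 2 — holds.

Invalid. Prototype is restricted to day 3 through day 4.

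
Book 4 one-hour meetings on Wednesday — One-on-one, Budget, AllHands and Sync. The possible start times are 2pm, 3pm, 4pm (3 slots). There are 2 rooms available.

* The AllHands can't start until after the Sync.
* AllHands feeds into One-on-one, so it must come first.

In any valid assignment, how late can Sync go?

Downstream work caps Sync at 2pm.
Sync at 2pm is achievable: Budget in 2pm, One-on-one in 4pm, AllHands in 3pm, Sync in 2pm.

2pm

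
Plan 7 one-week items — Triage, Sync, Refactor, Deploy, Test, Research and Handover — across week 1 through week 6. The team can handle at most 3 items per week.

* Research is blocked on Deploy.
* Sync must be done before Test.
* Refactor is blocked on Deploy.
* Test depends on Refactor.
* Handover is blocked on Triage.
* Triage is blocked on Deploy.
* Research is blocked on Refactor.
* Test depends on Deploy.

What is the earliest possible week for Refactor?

Precedence pushes Refactor to at least week 2; downstream work caps Refactor at week 5.
Refactor at week 2 is achievable: Refactor in week 2, Handover in week 3, Test in week 3, Sync in week 1, Deploy in week 1, Triage in week 2, Research in week 3.

week 2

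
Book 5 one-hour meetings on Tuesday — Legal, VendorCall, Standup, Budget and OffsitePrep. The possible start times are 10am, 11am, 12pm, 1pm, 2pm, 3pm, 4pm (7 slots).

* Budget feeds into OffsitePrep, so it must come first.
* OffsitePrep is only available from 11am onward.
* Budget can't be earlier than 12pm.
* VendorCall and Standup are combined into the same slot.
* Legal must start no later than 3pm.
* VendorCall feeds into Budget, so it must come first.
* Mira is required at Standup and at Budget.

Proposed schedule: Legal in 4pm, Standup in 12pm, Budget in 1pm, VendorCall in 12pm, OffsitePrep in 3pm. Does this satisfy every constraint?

No. Legal must start no later than 3pm is not satisfied.

Budget feeds into OffsitePrep, so it must come first — holds.
OffsitePrep is only available from 11am onward — holds.
Mira is required at Standup and at Budget — holds.
Legal must start no later than 3pm — violated.
VendorCall and Standup are combined into the same slot — holds.
VendorCall feeds into Budget, so it must come first — holds.
Budget can't be earlier than 12pm — holds.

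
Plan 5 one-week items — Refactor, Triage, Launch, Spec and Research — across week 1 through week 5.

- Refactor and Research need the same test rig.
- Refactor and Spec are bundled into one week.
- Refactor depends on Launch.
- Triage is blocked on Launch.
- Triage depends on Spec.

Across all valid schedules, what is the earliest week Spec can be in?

Spec must be in the same week as Refactor, which can't be before week 2, so Spec is at least week 2; downstream work caps Spec at week 4.
Spec at week 2 is achievable: Spec -> week 2; Launch -> week 1; Refactor -> week 2; Research -> week 1; Triage -> week 3.

week 2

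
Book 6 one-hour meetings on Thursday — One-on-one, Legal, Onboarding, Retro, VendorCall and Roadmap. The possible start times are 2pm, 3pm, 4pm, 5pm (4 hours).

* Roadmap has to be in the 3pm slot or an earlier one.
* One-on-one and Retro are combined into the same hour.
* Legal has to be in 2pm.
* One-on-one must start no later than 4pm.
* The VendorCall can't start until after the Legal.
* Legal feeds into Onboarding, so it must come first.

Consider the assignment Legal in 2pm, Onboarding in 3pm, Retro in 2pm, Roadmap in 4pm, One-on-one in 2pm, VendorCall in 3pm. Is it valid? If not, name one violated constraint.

No. Roadmap has to be in the 3pm slot or an earlier one is not satisfied.

One-on-one and Retro are combined into the same hour — holds.
The VendorCall can't start until after the Legal — holds.
Legal has to be in 2pm — holds.
One-on-one must start no later than 4pm — holds.
Legal feeds into Onboarding, so it must come first — holds.
Roadmap has to be in the 3pm slot or an earlier one — violated.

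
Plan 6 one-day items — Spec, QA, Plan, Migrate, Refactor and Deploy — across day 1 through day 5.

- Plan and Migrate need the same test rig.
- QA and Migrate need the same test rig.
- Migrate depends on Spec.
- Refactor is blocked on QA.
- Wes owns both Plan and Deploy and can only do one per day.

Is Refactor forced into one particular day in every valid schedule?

Refactor can be day 2 (e.g. QA=day 1, Deploy=day 2, Plan=day 1, Migrate=day 2, Refactor=day 2, Spec=day 1) or day 3 (e.g. Migrate in day 2; Refactor in day 3; Plan in day 1; Deploy in day 2; Spec in day 1; QA in day 1).

No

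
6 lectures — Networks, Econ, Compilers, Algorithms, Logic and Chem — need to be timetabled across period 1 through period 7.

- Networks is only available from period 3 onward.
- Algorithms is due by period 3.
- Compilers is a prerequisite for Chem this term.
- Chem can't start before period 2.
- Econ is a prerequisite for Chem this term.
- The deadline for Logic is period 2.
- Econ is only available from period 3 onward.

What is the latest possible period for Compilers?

period 6

Downstream work caps Compilers at period 6.
Compilers at period 6 is achievable: Chem=period 7; Compilers=period 6; Networks=period 3; Econ=period 3; Logic=period 1; Algorithms=period 1.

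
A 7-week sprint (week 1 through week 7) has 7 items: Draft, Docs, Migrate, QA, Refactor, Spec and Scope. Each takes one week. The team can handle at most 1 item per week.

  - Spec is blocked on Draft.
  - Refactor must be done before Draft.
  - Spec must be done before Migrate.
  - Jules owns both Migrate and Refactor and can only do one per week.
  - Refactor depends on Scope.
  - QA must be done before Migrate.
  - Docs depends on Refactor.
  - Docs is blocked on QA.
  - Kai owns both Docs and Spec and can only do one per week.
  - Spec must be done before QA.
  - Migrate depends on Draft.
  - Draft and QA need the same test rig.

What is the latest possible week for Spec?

Precedence pushes Spec to at least week 4; downstream work caps Spec at week 5.
Spec at week 4 is achievable: Refactor -> week 2; Migrate -> week 6; Docs -> week 7; Spec -> week 4; Scope -> week 1; Draft -> week 3; QA -> week 5.
Nothing later works — the conflict and capacity constraints rule out every week after week 4.

week 4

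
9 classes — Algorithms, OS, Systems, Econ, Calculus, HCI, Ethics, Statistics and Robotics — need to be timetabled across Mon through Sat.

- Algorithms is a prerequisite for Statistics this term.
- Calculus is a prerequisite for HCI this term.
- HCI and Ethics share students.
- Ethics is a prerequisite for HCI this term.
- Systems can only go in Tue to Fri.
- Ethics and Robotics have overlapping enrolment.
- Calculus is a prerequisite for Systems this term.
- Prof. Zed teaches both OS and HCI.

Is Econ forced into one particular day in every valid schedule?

Econ can be Mon (e.g. Ethics=Mon, Calculus=Mon, Systems=Tue, HCI=Tue, OS=Mon, Robotics=Tue, Econ=Mon, Statistics=Tue, Algorithms=Mon) or Tue (e.g. Statistics=Tue; Calculus=Mon; Econ=Tue; OS=Mon; Ethics=Mon; Algorithms=Mon; Systems=Tue; Robotics=Tue; HCI=Tue).

No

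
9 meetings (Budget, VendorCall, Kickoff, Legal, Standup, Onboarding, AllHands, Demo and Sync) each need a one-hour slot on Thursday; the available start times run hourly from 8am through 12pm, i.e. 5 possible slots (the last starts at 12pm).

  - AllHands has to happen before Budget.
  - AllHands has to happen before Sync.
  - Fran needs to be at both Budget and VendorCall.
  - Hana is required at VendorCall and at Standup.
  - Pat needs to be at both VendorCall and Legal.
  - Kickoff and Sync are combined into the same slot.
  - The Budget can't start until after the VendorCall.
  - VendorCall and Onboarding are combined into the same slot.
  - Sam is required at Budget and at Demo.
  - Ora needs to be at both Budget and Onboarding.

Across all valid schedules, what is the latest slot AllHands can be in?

11am

Downstream work caps AllHands at 11am.
AllHands at 11am is achievable: AllHands -> 11am, VendorCall -> 8am, Demo -> 8am, Legal -> 9am, Kickoff -> 12pm, Onboarding -> 8am, Standup -> 9am, Sync -> 12pm, Budget -> 12pm.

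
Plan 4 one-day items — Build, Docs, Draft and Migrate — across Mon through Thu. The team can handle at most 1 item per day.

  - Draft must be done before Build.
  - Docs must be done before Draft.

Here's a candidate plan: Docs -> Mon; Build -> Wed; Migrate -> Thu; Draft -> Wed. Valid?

Invalid. The team can handle at most 1 item per day.

Draft must be done before Build — violated.
The team can handle at most 1 item per day — violated.
Docs must be done before Draft — holds.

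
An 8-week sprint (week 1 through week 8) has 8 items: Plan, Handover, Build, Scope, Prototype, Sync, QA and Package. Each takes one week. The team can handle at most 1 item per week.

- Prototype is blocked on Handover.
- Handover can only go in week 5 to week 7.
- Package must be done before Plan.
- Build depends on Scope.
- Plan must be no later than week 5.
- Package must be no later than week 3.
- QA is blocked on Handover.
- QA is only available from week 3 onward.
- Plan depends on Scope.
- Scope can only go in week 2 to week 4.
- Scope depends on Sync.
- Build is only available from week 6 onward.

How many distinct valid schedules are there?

Splitting on Build: it can be week 6 (6), week 7 (6), week 8 (6). Listing each branch's schedules as (Plan, Handover, Scope, Prototype, Sync, QA, Package) by week number:
Build=week 6: (4,5,2,7,1,8,3) (4,5,2,8,1,7,3) (4,5,3,7,1,8,2) (4,5,3,7,2,8,1) (4,5,3,8,1,7,2) (4,5,3,8,2,7,1) — 6.
Build=week 7: (4,5,2,6,1,8,3) (4,5,2,8,1,6,3) (4,5,3,6,1,8,2) (4,5,3,6,2,8,1) (4,5,3,8,1,6,2) (4,5,3,8,2,6,1) — 6.
Build=week 8: (4,5,2,6,1,7,3) (4,5,2,7,1,6,3) (4,5,3,6,1,7,2) (4,5,3,6,2,7,1) (4,5,3,7,1,6,2) (4,5,3,7,2,6,1) — 6.
Summing: 6 + 6 + 6 = 18.

18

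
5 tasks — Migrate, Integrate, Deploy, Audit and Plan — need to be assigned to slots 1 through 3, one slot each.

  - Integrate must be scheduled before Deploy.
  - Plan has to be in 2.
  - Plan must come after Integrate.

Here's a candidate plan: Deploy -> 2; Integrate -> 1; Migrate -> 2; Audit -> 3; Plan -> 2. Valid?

Yes

Integrate must be scheduled before Deploy — holds.
Plan has to be in 2 — holds.
Plan must come after Integrate — holds.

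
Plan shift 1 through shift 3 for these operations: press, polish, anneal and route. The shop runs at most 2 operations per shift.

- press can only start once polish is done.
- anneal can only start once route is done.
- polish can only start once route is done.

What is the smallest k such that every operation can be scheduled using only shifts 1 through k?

The precedence chain requires at least 3 distinct shifts.
With at most 2 per shift and 4 operations, at least 2 shifts are needed.
3 works (last occupied shift: shift 3): for example anneal in shift 2, press in shift 3, polish in shift 2, route in shift 1.

3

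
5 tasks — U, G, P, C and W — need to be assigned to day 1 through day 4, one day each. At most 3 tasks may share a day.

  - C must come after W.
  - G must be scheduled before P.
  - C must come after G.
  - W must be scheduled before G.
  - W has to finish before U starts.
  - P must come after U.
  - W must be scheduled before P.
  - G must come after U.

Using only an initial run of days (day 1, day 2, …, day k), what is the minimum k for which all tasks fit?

The precedence chain requires at least 4 distinct days.
With at most 3 per day and 5 tasks, at least 2 days are needed.
4 works (last occupied day: day 4): for example P=day 4; G=day 3; W=day 1; U=day 2; C=day 4.

4 days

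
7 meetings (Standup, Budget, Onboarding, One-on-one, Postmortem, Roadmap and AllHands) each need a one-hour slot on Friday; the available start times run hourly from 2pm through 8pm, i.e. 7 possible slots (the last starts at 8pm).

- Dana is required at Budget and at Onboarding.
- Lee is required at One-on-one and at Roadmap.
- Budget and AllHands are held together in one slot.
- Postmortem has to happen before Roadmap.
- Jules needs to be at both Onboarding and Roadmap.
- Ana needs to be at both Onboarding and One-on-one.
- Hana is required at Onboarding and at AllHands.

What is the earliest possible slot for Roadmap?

Precedence pushes Roadmap to at least 3pm.
Roadmap at 3pm is achievable: Onboarding=4pm, Standup=2pm, Budget=2pm, Roadmap=3pm, Postmortem=2pm, One-on-one=2pm, AllHands=2pm.

3pm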